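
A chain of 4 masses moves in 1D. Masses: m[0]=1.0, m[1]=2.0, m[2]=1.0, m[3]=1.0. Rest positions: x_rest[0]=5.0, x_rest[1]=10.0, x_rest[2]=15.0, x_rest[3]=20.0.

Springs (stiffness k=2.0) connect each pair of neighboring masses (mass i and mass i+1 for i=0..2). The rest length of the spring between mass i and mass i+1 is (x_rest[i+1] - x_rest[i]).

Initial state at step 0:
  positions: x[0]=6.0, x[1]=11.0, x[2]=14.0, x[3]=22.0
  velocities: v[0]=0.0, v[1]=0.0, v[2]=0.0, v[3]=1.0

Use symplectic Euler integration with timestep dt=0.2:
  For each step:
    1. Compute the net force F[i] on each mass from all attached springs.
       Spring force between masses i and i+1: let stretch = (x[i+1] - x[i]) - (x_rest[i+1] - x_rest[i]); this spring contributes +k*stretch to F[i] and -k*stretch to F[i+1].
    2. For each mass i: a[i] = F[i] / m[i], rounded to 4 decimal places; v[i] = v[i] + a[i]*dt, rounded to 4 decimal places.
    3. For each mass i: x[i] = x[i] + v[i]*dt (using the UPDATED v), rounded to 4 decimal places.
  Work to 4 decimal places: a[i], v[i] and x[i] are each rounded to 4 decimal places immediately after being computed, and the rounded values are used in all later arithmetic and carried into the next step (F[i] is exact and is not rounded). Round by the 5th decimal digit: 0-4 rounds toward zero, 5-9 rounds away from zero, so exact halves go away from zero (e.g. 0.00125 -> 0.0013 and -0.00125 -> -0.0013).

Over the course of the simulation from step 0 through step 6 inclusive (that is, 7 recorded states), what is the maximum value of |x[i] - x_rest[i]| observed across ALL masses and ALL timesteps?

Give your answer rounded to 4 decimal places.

Step 0: x=[6.0000 11.0000 14.0000 22.0000] v=[0.0000 0.0000 0.0000 1.0000]
Step 1: x=[6.0000 10.9200 14.4000 21.9600] v=[0.0000 -0.4000 2.0000 -0.2000]
Step 2: x=[5.9936 10.7824 15.1264 21.7152] v=[-0.0320 -0.6880 3.6320 -1.2240]
Step 3: x=[5.9703 10.6270 16.0324 21.3433] v=[-0.1165 -0.7770 4.5299 -1.8595]
Step 4: x=[5.9195 10.5015 16.9308 20.9465] v=[-0.2538 -0.6273 4.4921 -1.9839]
Step 5: x=[5.8353 10.4499 17.6361 20.6285] v=[-0.4210 -0.2578 3.5267 -1.5902]
Step 6: x=[5.7203 10.5012 18.0059 20.4711] v=[-0.5752 0.2565 1.8492 -0.7872]
Max displacement = 3.0059

Answer: 3.0059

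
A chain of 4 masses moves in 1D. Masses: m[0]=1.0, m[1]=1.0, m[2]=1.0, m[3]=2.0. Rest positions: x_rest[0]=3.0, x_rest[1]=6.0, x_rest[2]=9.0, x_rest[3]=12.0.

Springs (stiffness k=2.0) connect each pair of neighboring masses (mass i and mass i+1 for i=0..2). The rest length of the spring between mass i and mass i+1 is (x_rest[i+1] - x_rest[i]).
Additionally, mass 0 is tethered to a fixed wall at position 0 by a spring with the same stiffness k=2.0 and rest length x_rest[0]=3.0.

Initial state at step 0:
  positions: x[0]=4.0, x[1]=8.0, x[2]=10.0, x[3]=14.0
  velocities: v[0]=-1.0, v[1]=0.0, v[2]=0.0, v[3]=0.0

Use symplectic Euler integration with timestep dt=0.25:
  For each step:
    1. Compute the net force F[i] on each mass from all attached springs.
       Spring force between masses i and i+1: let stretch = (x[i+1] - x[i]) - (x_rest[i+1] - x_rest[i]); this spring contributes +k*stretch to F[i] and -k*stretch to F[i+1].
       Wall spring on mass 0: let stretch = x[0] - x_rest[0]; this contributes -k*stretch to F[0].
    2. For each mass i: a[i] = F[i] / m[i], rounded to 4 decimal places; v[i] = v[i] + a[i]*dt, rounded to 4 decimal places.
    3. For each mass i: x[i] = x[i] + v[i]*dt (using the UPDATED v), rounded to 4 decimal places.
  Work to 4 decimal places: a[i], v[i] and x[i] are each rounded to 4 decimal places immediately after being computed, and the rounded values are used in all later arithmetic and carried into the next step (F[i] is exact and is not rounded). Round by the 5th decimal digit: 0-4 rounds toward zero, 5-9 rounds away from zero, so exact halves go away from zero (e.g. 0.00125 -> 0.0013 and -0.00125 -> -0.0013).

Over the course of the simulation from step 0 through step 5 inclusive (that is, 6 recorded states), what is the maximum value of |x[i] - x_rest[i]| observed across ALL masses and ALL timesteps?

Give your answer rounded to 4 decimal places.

Answer: 2.2172

Derivation:
Step 0: x=[4.0000 8.0000 10.0000 14.0000] v=[-1.0000 0.0000 0.0000 0.0000]
Step 1: x=[3.7500 7.7500 10.2500 13.9375] v=[-1.0000 -1.0000 1.0000 -0.2500]
Step 2: x=[3.5313 7.3125 10.6485 13.8320] v=[-0.8750 -1.7500 1.5938 -0.4219]
Step 3: x=[3.3438 6.8194 11.0279 13.7151] v=[-0.7501 -1.9726 1.5176 -0.4678]
Step 4: x=[3.1728 6.4179 11.2172 13.6177] v=[-0.6842 -1.6062 0.7570 -0.3896]
Step 5: x=[3.0108 6.2106 11.1066 13.5578] v=[-0.6481 -0.8291 -0.4424 -0.2397]
Max displacement = 2.2172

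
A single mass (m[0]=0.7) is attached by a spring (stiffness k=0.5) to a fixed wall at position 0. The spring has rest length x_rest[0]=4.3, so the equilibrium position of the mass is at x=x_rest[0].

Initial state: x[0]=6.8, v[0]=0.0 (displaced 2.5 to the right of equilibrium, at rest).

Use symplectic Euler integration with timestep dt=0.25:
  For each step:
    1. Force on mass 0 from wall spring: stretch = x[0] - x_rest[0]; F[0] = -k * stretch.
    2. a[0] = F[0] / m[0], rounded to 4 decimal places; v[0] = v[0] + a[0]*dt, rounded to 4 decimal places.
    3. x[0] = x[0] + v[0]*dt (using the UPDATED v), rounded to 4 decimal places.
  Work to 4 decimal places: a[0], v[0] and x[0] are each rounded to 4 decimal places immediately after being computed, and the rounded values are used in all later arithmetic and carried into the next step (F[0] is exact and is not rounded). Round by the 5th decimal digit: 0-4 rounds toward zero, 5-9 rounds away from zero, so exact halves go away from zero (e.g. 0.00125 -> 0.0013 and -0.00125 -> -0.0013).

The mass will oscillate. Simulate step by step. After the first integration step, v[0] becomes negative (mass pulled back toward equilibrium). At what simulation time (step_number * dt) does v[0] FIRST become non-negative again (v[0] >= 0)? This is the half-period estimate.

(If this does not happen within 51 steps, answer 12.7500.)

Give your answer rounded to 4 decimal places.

Answer: 3.7500

Derivation:
Step 0: x=[6.8000] v=[0.0000]
Step 1: x=[6.6884] v=[-0.4464]
Step 2: x=[6.4702] v=[-0.8729]
Step 3: x=[6.1551] v=[-1.2604]
Step 4: x=[5.7572] v=[-1.5917]
Step 5: x=[5.2942] v=[-1.8519]
Step 6: x=[4.7869] v=[-2.0294]
Step 7: x=[4.2578] v=[-2.1164]
Step 8: x=[3.7306] v=[-2.1089]
Step 9: x=[3.2288] v=[-2.0072]
Step 10: x=[2.7748] v=[-1.8159]
Step 11: x=[2.3889] v=[-1.5436]
Step 12: x=[2.0883] v=[-1.2023]
Step 13: x=[1.8865] v=[-0.8074]
Step 14: x=[1.7924] v=[-0.3764]
Step 15: x=[1.8103] v=[0.0714]
First v>=0 after going negative at step 15, time=3.7500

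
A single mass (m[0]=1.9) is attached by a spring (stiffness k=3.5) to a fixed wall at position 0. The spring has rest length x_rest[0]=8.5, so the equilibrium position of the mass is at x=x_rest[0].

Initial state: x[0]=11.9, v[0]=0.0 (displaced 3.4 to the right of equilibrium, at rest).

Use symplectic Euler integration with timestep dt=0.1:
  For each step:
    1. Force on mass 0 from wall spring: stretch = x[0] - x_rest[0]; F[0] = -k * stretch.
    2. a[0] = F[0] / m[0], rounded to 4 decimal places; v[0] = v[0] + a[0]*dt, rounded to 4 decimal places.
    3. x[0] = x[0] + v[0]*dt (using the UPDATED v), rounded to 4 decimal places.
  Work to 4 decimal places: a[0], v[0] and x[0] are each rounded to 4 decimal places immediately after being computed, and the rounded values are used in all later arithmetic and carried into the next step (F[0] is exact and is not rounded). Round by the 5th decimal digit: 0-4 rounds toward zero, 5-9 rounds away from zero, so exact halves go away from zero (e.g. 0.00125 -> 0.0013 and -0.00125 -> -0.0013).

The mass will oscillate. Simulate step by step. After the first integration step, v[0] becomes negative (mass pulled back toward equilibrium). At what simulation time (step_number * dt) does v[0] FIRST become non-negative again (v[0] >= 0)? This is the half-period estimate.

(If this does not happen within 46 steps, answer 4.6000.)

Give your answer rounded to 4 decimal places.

Answer: 2.4000

Derivation:
Step 0: x=[11.9000] v=[0.0000]
Step 1: x=[11.8374] v=[-0.6263]
Step 2: x=[11.7133] v=[-1.2411]
Step 3: x=[11.5300] v=[-1.8330]
Step 4: x=[11.2909] v=[-2.3912]
Step 5: x=[11.0004] v=[-2.9053]
Step 6: x=[10.6638] v=[-3.3659]
Step 7: x=[10.2874] v=[-3.7645]
Step 8: x=[9.8780] v=[-4.0938]
Step 9: x=[9.4432] v=[-4.3476]
Step 10: x=[8.9911] v=[-4.5214]
Step 11: x=[8.5299] v=[-4.6119]
Step 12: x=[8.0682] v=[-4.6174]
Step 13: x=[7.6144] v=[-4.5379]
Step 14: x=[7.1769] v=[-4.3748]
Step 15: x=[6.7638] v=[-4.1311]
Step 16: x=[6.3827] v=[-3.8113]
Step 17: x=[6.0406] v=[-3.4213]
Step 18: x=[5.7438] v=[-2.9683]
Step 19: x=[5.4977] v=[-2.4606]
Step 20: x=[5.3070] v=[-1.9075]
Step 21: x=[5.1751] v=[-1.3193]
Step 22: x=[5.1044] v=[-0.7068]
Step 23: x=[5.0963] v=[-0.0813]
Step 24: x=[5.1509] v=[0.5457]
First v>=0 after going negative at step 24, time=2.4000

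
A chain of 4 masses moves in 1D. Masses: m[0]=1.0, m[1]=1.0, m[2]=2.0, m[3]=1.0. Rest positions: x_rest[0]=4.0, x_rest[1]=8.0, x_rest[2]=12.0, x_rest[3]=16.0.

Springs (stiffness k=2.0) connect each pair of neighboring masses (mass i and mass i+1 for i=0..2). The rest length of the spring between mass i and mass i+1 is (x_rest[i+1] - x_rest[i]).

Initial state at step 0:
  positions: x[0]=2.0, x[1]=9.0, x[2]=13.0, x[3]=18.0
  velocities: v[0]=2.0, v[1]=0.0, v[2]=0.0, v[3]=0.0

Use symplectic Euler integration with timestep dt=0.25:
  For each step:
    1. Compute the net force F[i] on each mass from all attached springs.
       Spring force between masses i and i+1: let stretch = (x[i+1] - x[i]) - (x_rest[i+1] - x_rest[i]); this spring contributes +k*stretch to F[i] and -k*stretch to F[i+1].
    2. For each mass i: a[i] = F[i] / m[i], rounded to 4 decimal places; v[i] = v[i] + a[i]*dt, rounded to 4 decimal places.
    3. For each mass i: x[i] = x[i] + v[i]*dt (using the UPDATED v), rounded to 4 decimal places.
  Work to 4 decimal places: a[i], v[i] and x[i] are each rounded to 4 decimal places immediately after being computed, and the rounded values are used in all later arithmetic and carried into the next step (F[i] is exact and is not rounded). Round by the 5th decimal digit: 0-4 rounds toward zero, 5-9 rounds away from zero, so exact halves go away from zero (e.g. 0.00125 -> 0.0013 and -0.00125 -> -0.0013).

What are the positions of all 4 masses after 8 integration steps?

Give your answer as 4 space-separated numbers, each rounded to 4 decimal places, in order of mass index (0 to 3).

Step 0: x=[2.0000 9.0000 13.0000 18.0000] v=[2.0000 0.0000 0.0000 0.0000]
Step 1: x=[2.8750 8.6250 13.0625 17.8750] v=[3.5000 -1.5000 0.2500 -0.5000]
Step 2: x=[3.9688 8.0859 13.1485 17.6484] v=[4.3750 -2.1563 0.3438 -0.9063]
Step 3: x=[5.0772 7.6650 13.1993 17.3593] v=[4.4336 -1.6836 0.2031 -1.1563]
Step 4: x=[6.0091 7.6124 13.1642 17.0502] v=[3.7275 -0.2104 -0.1405 -1.2363]
Step 5: x=[6.6414 8.0534 13.0250 16.7554] v=[2.5292 1.7639 -0.5570 -1.1793]
Step 6: x=[6.9502 8.9393 12.8082 16.4943] v=[1.2352 3.5437 -0.8673 -1.0445]
Step 7: x=[7.0077 10.0602 12.5800 16.2724] v=[0.2298 4.4836 -0.9130 -0.8876]
Step 8: x=[6.9467 11.1145 12.4250 16.0890] v=[-0.2440 4.2173 -0.6199 -0.7338]

Answer: 6.9467 11.1145 12.4250 16.0890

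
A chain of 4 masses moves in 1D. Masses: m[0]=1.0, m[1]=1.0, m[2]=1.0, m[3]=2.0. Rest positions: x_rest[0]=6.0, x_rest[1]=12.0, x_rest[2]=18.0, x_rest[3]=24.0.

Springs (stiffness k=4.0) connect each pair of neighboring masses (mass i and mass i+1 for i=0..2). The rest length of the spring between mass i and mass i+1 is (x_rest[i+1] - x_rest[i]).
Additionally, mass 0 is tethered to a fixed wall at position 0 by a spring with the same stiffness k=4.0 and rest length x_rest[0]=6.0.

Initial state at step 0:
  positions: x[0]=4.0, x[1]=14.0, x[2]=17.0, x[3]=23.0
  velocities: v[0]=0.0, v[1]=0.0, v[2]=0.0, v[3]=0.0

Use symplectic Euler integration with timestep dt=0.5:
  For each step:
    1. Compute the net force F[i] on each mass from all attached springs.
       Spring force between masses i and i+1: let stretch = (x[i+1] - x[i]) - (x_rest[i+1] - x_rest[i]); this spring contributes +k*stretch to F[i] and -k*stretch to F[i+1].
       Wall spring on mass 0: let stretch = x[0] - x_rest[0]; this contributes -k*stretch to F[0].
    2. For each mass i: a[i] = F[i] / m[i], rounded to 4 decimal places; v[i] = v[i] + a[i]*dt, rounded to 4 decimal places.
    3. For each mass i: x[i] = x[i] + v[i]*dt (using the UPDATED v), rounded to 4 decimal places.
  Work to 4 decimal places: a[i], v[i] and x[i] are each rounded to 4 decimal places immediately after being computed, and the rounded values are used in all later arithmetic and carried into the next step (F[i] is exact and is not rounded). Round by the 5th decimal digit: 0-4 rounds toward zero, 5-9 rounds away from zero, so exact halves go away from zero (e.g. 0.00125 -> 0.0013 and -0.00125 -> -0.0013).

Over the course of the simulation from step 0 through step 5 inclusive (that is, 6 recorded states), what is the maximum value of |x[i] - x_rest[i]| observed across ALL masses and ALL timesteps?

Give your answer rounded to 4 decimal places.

Answer: 5.0000

Derivation:
Step 0: x=[4.0000 14.0000 17.0000 23.0000] v=[0.0000 0.0000 0.0000 0.0000]
Step 1: x=[10.0000 7.0000 20.0000 23.0000] v=[12.0000 -14.0000 6.0000 0.0000]
Step 2: x=[3.0000 16.0000 13.0000 24.5000] v=[-14.0000 18.0000 -14.0000 3.0000]
Step 3: x=[6.0000 9.0000 20.5000 23.2500] v=[6.0000 -14.0000 15.0000 -2.5000]
Step 4: x=[6.0000 10.5000 19.2500 23.6250] v=[0.0000 3.0000 -2.5000 0.7500]
Step 5: x=[4.5000 16.2500 13.6250 24.8125] v=[-3.0000 11.5000 -11.2500 2.3750]
Max displacement = 5.0000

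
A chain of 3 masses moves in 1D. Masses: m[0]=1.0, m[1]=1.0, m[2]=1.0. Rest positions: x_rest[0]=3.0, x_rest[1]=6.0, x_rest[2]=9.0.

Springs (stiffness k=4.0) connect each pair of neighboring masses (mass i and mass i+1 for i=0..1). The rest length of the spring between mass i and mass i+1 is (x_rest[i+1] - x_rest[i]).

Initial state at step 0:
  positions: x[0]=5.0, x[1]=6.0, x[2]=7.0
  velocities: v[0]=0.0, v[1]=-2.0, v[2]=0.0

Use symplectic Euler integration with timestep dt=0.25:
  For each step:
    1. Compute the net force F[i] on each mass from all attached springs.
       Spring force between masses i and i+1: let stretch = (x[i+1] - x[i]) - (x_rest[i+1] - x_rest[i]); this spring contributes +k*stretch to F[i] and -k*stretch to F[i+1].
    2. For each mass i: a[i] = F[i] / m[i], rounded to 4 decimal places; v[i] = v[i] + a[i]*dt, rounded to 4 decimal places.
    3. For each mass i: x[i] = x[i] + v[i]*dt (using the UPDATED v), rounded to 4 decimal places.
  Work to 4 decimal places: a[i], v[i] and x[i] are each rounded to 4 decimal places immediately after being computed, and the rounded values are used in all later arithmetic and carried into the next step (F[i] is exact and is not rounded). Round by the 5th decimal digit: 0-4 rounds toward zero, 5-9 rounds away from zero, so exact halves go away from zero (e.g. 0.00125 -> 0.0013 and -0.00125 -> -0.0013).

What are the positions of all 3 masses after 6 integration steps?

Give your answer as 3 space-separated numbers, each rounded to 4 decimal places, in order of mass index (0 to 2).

Step 0: x=[5.0000 6.0000 7.0000] v=[0.0000 -2.0000 0.0000]
Step 1: x=[4.5000 5.5000 7.5000] v=[-2.0000 -2.0000 2.0000]
Step 2: x=[3.5000 5.2500 8.2500] v=[-4.0000 -1.0000 3.0000]
Step 3: x=[2.1875 5.3125 9.0000] v=[-5.2500 0.2500 3.0000]
Step 4: x=[0.9063 5.5156 9.5781] v=[-5.1250 0.8125 2.3125]
Step 5: x=[0.0274 5.5820 9.8906] v=[-3.5157 0.2657 1.2500]
Step 6: x=[-0.2129 5.3369 9.8760] v=[-0.9611 -0.9803 -0.0586]

Answer: -0.2129 5.3369 9.8760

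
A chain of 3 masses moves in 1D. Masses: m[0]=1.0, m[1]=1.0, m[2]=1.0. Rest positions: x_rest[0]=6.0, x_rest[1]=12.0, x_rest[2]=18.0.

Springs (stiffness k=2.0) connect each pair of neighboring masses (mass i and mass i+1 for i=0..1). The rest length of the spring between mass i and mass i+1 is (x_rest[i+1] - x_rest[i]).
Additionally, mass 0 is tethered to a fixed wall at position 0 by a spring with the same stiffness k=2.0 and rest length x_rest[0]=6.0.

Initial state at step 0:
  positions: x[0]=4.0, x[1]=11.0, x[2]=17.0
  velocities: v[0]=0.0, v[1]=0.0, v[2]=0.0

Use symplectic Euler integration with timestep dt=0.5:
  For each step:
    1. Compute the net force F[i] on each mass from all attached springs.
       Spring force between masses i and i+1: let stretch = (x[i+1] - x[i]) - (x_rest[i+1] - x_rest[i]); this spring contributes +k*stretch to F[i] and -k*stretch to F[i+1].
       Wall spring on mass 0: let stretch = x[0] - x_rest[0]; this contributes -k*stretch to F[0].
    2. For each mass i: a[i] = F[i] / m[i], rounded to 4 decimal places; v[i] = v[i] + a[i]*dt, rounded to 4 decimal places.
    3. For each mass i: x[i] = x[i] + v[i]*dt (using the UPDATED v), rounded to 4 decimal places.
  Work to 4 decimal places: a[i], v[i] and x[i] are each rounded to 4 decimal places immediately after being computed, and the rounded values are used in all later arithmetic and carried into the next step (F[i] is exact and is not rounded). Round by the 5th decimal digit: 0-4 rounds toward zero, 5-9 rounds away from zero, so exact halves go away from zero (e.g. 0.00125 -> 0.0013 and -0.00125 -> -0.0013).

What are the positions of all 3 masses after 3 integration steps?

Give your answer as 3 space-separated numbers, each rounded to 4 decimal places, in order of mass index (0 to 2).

Answer: 6.6250 12.0000 16.5000

Derivation:
Step 0: x=[4.0000 11.0000 17.0000] v=[0.0000 0.0000 0.0000]
Step 1: x=[5.5000 10.5000 17.0000] v=[3.0000 -1.0000 0.0000]
Step 2: x=[6.7500 10.7500 16.7500] v=[2.5000 0.5000 -0.5000]
Step 3: x=[6.6250 12.0000 16.5000] v=[-0.2500 2.5000 -0.5000]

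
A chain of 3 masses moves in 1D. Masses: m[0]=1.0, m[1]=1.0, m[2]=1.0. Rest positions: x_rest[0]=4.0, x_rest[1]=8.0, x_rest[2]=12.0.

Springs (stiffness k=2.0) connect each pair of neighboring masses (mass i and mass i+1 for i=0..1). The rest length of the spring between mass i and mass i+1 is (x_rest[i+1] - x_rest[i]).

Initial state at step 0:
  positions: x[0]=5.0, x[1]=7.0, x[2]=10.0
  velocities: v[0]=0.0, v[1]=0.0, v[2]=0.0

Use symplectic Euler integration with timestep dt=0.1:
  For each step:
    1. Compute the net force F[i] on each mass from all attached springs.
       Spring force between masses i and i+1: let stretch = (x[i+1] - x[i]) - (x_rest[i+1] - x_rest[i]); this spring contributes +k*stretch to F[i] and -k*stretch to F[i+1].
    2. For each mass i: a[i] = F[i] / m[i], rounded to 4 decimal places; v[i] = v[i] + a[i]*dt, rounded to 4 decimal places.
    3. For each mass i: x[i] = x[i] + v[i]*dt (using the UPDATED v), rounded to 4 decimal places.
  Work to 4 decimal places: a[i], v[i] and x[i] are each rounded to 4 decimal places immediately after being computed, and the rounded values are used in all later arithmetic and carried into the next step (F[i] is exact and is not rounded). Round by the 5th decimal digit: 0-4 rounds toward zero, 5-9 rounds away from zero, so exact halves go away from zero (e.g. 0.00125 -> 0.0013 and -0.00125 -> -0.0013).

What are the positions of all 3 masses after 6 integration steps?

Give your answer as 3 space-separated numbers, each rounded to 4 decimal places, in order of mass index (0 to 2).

Answer: 4.2401 7.3419 10.4181

Derivation:
Step 0: x=[5.0000 7.0000 10.0000] v=[0.0000 0.0000 0.0000]
Step 1: x=[4.9600 7.0200 10.0200] v=[-0.4000 0.2000 0.2000]
Step 2: x=[4.8812 7.0588 10.0600] v=[-0.7880 0.3880 0.4000]
Step 3: x=[4.7660 7.1141 10.1200] v=[-1.1525 0.5527 0.5998]
Step 4: x=[4.6177 7.1825 10.1999] v=[-1.4829 0.6843 0.7986]
Step 5: x=[4.4407 7.2600 10.2994] v=[-1.7699 0.7748 0.9951]
Step 6: x=[4.2401 7.3419 10.4181] v=[-2.0060 0.8188 1.1872]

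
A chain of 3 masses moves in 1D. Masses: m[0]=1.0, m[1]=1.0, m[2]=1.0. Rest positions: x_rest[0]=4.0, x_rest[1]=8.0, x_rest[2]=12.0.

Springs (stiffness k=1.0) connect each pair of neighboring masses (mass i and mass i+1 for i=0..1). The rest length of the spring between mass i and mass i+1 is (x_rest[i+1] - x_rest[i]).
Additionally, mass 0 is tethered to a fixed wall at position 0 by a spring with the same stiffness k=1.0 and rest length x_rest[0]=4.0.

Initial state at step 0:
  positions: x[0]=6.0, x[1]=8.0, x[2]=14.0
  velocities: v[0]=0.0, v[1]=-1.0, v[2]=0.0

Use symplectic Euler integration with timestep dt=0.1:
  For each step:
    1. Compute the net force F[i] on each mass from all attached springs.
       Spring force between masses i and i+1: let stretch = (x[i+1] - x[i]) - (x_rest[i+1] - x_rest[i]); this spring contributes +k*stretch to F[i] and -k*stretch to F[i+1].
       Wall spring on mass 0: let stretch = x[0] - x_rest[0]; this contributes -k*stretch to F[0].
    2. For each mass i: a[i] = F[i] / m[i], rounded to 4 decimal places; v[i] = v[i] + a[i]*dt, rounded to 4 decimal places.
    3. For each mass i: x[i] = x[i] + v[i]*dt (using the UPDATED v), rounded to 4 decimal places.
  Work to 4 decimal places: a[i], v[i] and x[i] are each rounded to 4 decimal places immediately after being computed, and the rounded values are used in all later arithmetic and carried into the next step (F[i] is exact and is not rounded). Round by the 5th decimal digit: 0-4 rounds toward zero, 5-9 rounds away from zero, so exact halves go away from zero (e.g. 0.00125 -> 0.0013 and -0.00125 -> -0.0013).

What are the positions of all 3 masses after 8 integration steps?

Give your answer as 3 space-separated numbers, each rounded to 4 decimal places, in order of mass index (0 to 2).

Answer: 4.7207 8.5201 13.3203

Derivation:
Step 0: x=[6.0000 8.0000 14.0000] v=[0.0000 -1.0000 0.0000]
Step 1: x=[5.9600 7.9400 13.9800] v=[-0.4000 -0.6000 -0.2000]
Step 2: x=[5.8802 7.9206 13.9396] v=[-0.7980 -0.1940 -0.4040]
Step 3: x=[5.7620 7.9410 13.8790] v=[-1.1820 0.2039 -0.6059]
Step 4: x=[5.6080 7.9990 13.7990] v=[-1.5403 0.5798 -0.7997]
Step 5: x=[5.4218 8.0911 13.7010] v=[-1.8620 0.9207 -0.9797]
Step 6: x=[5.2081 8.2126 13.5869] v=[-2.1373 1.2148 -1.1407]
Step 7: x=[4.9723 8.3578 13.4591] v=[-2.3577 1.4518 -1.2781]
Step 8: x=[4.7207 8.5201 13.3203] v=[-2.5164 1.6234 -1.3882]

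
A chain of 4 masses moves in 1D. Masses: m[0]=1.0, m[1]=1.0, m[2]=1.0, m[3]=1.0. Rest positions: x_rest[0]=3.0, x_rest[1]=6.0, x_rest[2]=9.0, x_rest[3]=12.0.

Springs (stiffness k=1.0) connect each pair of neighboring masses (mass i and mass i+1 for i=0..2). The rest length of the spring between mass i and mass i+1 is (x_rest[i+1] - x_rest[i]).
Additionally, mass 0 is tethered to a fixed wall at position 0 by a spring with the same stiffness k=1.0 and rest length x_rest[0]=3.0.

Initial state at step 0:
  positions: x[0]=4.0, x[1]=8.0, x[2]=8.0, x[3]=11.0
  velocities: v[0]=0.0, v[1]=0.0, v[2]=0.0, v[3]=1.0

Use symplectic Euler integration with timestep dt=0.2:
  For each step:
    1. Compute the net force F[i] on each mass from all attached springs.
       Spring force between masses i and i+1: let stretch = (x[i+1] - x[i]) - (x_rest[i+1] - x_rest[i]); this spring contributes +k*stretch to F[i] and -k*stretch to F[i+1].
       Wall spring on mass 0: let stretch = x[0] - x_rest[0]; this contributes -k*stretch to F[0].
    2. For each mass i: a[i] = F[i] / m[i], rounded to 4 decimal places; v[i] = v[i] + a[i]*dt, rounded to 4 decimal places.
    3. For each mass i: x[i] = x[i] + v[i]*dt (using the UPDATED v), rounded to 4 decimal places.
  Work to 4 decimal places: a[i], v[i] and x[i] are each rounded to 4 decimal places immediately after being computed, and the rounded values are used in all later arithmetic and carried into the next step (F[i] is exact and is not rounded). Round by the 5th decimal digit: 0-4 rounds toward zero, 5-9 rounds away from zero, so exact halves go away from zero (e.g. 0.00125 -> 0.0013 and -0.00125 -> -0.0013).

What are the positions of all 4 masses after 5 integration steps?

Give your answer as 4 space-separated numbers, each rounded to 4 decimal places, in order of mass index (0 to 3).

Step 0: x=[4.0000 8.0000 8.0000 11.0000] v=[0.0000 0.0000 0.0000 1.0000]
Step 1: x=[4.0000 7.8400 8.1200 11.2000] v=[0.0000 -0.8000 0.6000 1.0000]
Step 2: x=[3.9936 7.5376 8.3520 11.3968] v=[-0.0320 -1.5120 1.1600 0.9840]
Step 3: x=[3.9692 7.1260 8.6732 11.5918] v=[-0.1219 -2.0579 1.6061 0.9750]
Step 4: x=[3.9123 6.6500 9.0493 11.7901] v=[-0.2844 -2.3798 1.8804 0.9913]
Step 5: x=[3.8084 6.1605 9.4390 11.9987] v=[-0.5193 -2.4475 1.9487 1.0431]

Answer: 3.8084 6.1605 9.4390 11.9987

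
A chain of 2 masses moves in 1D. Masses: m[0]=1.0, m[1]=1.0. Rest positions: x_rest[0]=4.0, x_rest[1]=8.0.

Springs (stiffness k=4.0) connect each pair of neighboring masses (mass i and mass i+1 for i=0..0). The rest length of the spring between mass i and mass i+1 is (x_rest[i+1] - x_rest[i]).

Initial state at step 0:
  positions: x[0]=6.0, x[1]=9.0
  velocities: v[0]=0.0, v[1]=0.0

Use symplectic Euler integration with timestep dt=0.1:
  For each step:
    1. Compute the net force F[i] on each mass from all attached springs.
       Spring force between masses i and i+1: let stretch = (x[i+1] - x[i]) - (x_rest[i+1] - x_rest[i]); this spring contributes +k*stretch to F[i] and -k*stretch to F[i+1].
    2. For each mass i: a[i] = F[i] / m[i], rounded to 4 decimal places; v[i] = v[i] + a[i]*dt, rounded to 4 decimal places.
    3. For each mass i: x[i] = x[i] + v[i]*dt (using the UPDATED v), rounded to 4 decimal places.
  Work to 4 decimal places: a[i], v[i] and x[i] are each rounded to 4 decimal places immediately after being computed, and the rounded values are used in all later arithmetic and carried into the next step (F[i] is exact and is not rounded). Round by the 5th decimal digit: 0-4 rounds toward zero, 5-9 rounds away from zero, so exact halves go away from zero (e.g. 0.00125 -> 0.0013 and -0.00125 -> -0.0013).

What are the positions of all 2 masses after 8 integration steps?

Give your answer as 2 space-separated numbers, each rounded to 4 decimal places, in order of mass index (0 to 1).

Step 0: x=[6.0000 9.0000] v=[0.0000 0.0000]
Step 1: x=[5.9600 9.0400] v=[-0.4000 0.4000]
Step 2: x=[5.8832 9.1168] v=[-0.7680 0.7680]
Step 3: x=[5.7757 9.2243] v=[-1.0746 1.0746]
Step 4: x=[5.6462 9.3538] v=[-1.2952 1.2952]
Step 5: x=[5.5050 9.4950] v=[-1.4122 1.4122]
Step 6: x=[5.3634 9.6366] v=[-1.4162 1.4162]
Step 7: x=[5.2327 9.7673] v=[-1.3069 1.3069]
Step 8: x=[5.1234 9.8766] v=[-1.0931 1.0931]

Answer: 5.1234 9.8766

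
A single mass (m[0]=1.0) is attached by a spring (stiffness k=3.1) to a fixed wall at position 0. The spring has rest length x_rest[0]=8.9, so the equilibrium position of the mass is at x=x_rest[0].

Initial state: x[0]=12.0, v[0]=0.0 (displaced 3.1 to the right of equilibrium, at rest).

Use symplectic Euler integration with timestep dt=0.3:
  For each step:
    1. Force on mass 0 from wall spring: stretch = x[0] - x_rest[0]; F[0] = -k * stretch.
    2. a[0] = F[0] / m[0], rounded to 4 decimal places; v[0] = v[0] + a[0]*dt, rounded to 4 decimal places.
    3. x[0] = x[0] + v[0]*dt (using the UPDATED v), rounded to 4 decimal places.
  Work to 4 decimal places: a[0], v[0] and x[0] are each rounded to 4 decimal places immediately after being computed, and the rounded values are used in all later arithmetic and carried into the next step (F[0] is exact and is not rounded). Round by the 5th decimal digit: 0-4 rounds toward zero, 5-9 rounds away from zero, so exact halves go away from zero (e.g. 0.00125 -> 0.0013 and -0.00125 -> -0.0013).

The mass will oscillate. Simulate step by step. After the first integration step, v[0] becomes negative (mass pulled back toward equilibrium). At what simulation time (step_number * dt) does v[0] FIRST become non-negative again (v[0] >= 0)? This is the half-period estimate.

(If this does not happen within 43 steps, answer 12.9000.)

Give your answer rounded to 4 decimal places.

Step 0: x=[12.0000] v=[0.0000]
Step 1: x=[11.1351] v=[-2.8830]
Step 2: x=[9.6466] v=[-4.9616]
Step 3: x=[7.9498] v=[-5.6560]
Step 4: x=[6.5181] v=[-4.7723]
Step 5: x=[5.7510] v=[-2.5571]
Step 6: x=[5.8625] v=[0.3715]
First v>=0 after going negative at step 6, time=1.8000

Answer: 1.8000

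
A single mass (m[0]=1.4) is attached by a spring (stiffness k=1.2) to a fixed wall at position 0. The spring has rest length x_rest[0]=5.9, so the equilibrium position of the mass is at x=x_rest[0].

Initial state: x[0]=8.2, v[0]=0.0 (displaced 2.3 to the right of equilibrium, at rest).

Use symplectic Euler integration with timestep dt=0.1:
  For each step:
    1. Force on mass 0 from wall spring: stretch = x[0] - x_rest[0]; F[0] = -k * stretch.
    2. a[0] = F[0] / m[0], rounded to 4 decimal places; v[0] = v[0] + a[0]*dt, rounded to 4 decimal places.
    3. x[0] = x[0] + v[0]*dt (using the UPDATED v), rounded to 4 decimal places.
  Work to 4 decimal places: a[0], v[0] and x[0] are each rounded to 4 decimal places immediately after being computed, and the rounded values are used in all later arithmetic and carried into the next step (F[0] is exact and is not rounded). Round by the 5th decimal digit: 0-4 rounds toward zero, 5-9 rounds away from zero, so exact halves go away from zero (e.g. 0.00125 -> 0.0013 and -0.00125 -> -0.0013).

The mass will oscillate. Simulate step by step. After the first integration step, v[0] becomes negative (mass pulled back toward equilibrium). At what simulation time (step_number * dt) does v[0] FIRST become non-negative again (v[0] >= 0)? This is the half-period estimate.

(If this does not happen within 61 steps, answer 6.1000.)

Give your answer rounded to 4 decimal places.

Step 0: x=[8.2000] v=[0.0000]
Step 1: x=[8.1803] v=[-0.1971]
Step 2: x=[8.1410] v=[-0.3926]
Step 3: x=[8.0825] v=[-0.5847]
Step 4: x=[8.0053] v=[-0.7718]
Step 5: x=[7.9101] v=[-0.9523]
Step 6: x=[7.7976] v=[-1.1246]
Step 7: x=[7.6689] v=[-1.2873]
Step 8: x=[7.5250] v=[-1.4389]
Step 9: x=[7.3672] v=[-1.5782]
Step 10: x=[7.1968] v=[-1.7040]
Step 11: x=[7.0153] v=[-1.8152]
Step 12: x=[6.8242] v=[-1.9108]
Step 13: x=[6.6252] v=[-1.9900]
Step 14: x=[6.4200] v=[-2.0522]
Step 15: x=[6.2103] v=[-2.0968]
Step 16: x=[5.9980] v=[-2.1234]
Step 17: x=[5.7848] v=[-2.1318]
Step 18: x=[5.5726] v=[-2.1219]
Step 19: x=[5.3632] v=[-2.0938]
Step 20: x=[5.1584] v=[-2.0478]
Step 21: x=[4.9600] v=[-1.9842]
Step 22: x=[4.7696] v=[-1.9036]
Step 23: x=[4.5889] v=[-1.8067]
Step 24: x=[4.4195] v=[-1.6943]
Step 25: x=[4.2628] v=[-1.5674]
Step 26: x=[4.1201] v=[-1.4271]
Step 27: x=[3.9927] v=[-1.2745]
Step 28: x=[3.8816] v=[-1.1110]
Step 29: x=[3.7878] v=[-0.9380]
Step 30: x=[3.7121] v=[-0.7570]
Step 31: x=[3.6552] v=[-0.5695]
Step 32: x=[3.6175] v=[-0.3771]
Step 33: x=[3.5994] v=[-0.1815]
Step 34: x=[3.6010] v=[0.0157]
First v>=0 after going negative at step 34, time=3.4000

Answer: 3.4000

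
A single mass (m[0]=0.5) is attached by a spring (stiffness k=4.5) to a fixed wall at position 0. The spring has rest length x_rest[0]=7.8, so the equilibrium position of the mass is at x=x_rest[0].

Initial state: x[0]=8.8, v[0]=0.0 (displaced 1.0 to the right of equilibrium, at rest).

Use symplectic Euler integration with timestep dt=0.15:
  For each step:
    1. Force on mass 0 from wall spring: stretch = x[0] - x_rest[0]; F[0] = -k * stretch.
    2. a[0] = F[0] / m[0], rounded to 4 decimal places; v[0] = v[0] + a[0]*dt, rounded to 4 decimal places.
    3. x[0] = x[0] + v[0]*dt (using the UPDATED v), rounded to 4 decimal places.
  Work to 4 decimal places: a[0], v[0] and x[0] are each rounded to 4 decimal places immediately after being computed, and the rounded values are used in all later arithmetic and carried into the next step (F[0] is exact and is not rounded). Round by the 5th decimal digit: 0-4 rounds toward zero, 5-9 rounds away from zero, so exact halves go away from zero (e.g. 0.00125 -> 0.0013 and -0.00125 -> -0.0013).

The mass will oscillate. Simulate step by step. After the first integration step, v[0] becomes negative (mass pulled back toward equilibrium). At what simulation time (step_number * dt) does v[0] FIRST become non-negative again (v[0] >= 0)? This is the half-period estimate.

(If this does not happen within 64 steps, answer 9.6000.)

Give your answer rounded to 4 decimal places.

Answer: 1.0500

Derivation:
Step 0: x=[8.8000] v=[0.0000]
Step 1: x=[8.5975] v=[-1.3500]
Step 2: x=[8.2335] v=[-2.4266]
Step 3: x=[7.7817] v=[-3.0118]
Step 4: x=[7.3336] v=[-2.9871]
Step 5: x=[6.9800] v=[-2.3575]
Step 6: x=[6.7924] v=[-1.2505]
Step 7: x=[6.8089] v=[0.1098]
First v>=0 after going negative at step 7, time=1.0500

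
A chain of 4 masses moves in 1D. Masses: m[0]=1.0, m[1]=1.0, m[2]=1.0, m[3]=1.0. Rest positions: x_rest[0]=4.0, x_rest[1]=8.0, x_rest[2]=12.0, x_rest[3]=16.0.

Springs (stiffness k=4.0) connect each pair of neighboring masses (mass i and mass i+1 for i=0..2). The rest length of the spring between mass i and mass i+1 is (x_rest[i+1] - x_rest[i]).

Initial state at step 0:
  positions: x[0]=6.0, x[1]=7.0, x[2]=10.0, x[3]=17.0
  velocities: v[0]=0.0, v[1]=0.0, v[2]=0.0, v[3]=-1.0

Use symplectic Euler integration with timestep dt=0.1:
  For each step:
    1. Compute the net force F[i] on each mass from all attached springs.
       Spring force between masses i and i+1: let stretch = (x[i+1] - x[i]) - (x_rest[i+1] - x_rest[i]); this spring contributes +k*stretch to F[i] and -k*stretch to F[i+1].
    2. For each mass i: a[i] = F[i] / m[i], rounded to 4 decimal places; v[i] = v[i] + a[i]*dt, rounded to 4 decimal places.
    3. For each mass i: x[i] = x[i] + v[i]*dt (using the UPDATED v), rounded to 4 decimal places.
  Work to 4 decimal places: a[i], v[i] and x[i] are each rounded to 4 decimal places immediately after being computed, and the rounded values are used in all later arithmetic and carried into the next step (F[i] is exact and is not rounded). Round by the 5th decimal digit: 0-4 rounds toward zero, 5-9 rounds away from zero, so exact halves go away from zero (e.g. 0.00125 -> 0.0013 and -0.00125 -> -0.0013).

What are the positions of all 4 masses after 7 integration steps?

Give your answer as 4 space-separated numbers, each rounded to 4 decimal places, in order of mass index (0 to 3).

Answer: 3.5441 8.6493 12.7679 14.3390

Derivation:
Step 0: x=[6.0000 7.0000 10.0000 17.0000] v=[0.0000 0.0000 0.0000 -1.0000]
Step 1: x=[5.8800 7.0800 10.1600 16.7800] v=[-1.2000 0.8000 1.6000 -2.2000]
Step 2: x=[5.6480 7.2352 10.4616 16.4552] v=[-2.3200 1.5520 3.0160 -3.2480]
Step 3: x=[5.3195 7.4560 10.8739 16.0507] v=[-3.2851 2.2077 4.1229 -4.0454]
Step 4: x=[4.9165 7.7280 11.3566 15.5991] v=[-4.0305 2.7203 4.8265 -4.5161]
Step 5: x=[4.4659 8.0327 11.8638 15.1378] v=[-4.5059 3.0471 5.0721 -4.6131]
Step 6: x=[3.9980 8.3480 12.3487 14.7055] v=[-4.6792 3.1528 4.8493 -4.3227]
Step 7: x=[3.5441 8.6493 12.7679 14.3390] v=[-4.5392 3.0131 4.1917 -3.6654]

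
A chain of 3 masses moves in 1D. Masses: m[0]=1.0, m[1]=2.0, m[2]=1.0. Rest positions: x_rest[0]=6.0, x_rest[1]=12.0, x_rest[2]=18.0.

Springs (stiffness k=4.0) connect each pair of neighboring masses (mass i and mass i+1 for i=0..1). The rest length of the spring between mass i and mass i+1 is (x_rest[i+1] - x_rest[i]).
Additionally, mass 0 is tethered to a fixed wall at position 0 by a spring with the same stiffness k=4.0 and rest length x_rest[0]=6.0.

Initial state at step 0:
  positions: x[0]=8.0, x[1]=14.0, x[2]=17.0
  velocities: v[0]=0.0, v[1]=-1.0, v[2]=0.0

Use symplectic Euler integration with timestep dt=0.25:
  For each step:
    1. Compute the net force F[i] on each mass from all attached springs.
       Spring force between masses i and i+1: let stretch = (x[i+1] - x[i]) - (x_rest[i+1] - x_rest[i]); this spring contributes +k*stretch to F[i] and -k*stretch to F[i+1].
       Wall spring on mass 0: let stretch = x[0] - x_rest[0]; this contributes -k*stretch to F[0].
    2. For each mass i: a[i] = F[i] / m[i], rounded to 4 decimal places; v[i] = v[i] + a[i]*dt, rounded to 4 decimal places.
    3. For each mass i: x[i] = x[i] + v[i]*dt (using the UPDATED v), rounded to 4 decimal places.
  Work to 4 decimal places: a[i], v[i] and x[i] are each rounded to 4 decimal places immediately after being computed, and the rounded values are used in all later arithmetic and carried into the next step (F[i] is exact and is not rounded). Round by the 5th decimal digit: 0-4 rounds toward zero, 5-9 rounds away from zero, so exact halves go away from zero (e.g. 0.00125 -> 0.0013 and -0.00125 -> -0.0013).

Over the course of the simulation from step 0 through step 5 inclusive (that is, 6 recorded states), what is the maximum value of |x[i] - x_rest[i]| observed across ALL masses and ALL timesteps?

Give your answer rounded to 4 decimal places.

Answer: 2.5020

Derivation:
Step 0: x=[8.0000 14.0000 17.0000] v=[0.0000 -1.0000 0.0000]
Step 1: x=[7.5000 13.3750 17.7500] v=[-2.0000 -2.5000 3.0000]
Step 2: x=[6.5938 12.5625 18.9063] v=[-3.6250 -3.2500 4.6250]
Step 3: x=[5.5313 11.7969 19.9766] v=[-4.2501 -3.0625 4.2812]
Step 4: x=[4.6524 11.2705 20.5020] v=[-3.5158 -2.1055 2.1015]
Step 5: x=[4.2649 11.0708 20.2195] v=[-1.5501 -0.7988 -1.1300]
Max displacement = 2.5020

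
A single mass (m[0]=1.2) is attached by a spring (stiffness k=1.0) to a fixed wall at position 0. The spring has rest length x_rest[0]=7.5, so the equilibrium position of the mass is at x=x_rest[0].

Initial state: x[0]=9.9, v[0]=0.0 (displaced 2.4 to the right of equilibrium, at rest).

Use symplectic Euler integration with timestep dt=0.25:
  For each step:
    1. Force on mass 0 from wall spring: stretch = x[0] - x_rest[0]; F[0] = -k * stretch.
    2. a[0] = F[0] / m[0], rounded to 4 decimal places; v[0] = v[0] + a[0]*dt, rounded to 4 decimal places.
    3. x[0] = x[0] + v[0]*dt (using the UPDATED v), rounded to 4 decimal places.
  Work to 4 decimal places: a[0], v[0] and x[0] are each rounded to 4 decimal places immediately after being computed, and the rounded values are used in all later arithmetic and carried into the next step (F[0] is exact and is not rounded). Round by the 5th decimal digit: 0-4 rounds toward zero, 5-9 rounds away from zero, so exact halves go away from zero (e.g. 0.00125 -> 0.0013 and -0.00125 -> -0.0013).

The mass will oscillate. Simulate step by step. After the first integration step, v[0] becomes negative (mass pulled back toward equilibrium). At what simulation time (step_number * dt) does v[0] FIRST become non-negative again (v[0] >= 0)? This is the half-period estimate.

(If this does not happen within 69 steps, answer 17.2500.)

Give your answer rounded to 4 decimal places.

Answer: 3.5000

Derivation:
Step 0: x=[9.9000] v=[0.0000]
Step 1: x=[9.7750] v=[-0.5000]
Step 2: x=[9.5315] v=[-0.9740]
Step 3: x=[9.1822] v=[-1.3972]
Step 4: x=[8.7453] v=[-1.7477]
Step 5: x=[8.2435] v=[-2.0072]
Step 6: x=[7.7030] v=[-2.1621]
Step 7: x=[7.1519] v=[-2.2044]
Step 8: x=[6.6189] v=[-2.1319]
Step 9: x=[6.1318] v=[-1.9483]
Step 10: x=[5.7160] v=[-1.6633]
Step 11: x=[5.3931] v=[-1.2916]
Step 12: x=[5.1799] v=[-0.8527]
Step 13: x=[5.0876] v=[-0.3694]
Step 14: x=[5.1209] v=[0.1332]
First v>=0 after going negative at step 14, time=3.5000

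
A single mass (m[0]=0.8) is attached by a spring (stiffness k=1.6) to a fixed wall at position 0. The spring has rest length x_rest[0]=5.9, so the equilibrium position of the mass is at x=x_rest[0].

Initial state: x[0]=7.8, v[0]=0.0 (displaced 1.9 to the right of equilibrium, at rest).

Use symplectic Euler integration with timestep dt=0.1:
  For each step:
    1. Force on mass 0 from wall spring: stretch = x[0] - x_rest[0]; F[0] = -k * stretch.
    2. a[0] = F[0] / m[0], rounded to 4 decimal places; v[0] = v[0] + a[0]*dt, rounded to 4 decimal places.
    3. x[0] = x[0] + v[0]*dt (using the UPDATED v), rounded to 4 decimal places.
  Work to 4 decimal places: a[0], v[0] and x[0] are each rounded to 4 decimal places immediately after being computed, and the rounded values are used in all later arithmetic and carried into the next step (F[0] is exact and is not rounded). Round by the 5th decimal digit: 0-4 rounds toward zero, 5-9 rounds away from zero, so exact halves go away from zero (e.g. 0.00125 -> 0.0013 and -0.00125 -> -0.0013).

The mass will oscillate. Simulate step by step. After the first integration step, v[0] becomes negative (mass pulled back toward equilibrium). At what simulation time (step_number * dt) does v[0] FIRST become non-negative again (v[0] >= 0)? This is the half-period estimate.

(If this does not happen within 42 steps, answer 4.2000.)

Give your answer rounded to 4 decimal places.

Answer: 2.3000

Derivation:
Step 0: x=[7.8000] v=[0.0000]
Step 1: x=[7.7620] v=[-0.3800]
Step 2: x=[7.6868] v=[-0.7524]
Step 3: x=[7.5758] v=[-1.1098]
Step 4: x=[7.4313] v=[-1.4450]
Step 5: x=[7.2562] v=[-1.7513]
Step 6: x=[7.0540] v=[-2.0225]
Step 7: x=[6.8287] v=[-2.2533]
Step 8: x=[6.5848] v=[-2.4390]
Step 9: x=[6.3272] v=[-2.5760]
Step 10: x=[6.0611] v=[-2.6614]
Step 11: x=[5.7917] v=[-2.6936]
Step 12: x=[5.5245] v=[-2.6719]
Step 13: x=[5.2648] v=[-2.5968]
Step 14: x=[5.0178] v=[-2.4698]
Step 15: x=[4.7885] v=[-2.2934]
Step 16: x=[4.5814] v=[-2.0711]
Step 17: x=[4.4007] v=[-1.8074]
Step 18: x=[4.2500] v=[-1.5075]
Step 19: x=[4.1323] v=[-1.1775]
Step 20: x=[4.0499] v=[-0.8240]
Step 21: x=[4.0045] v=[-0.4540]
Step 22: x=[3.9970] v=[-0.0749]
Step 23: x=[4.0276] v=[0.3057]
First v>=0 after going negative at step 23, time=2.3000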